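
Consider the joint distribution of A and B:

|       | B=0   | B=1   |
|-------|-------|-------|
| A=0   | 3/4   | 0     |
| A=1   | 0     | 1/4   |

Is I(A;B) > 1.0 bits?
Marginal P(A) (row sums):
  P(A=0) = 3/4 + 0 = 3/4
  P(A=1) = 0 + 1/4 = 1/4
Marginal P(B) (column sums):
  P(B=0) = 3/4 + 0 = 3/4
  P(B=1) = 0 + 1/4 = 1/4

H(A) = -[(3/4)·log₂(3/4) + (1/4)·log₂(1/4)]
  = 0.3113 + 0.5000
  = 0.8113 bits
H(B) = -[(3/4)·log₂(3/4) + (1/4)·log₂(1/4)]
  = 0.3113 + 0.5000
  = 0.8113 bits
H(A,B) = -[(3/4)·log₂(3/4) + (1/4)·log₂(1/4)]
  = 0.3113 + 0.5000
  = 0.8113 bits

I(A;B) = H(A) + H(B) - H(A,B)
  = 0.8113 + 0.8113 - 0.8113
  = 0.8113 bits

No. I(A;B) = 0.8113 bits, which is ≤ 1.0 bits.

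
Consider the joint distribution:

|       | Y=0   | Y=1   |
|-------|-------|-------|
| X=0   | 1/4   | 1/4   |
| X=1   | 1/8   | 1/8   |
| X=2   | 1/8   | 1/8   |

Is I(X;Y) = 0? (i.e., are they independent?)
Marginal P(X) (row sums):
  P(X=0) = 1/4 + 1/4 = 1/2
  P(X=1) = 1/8 + 1/8 = 1/4
  P(X=2) = 1/8 + 1/8 = 1/4
Marginal P(Y) (column sums):
  P(Y=0) = 1/4 + 1/8 + 1/8 = 1/2
  P(Y=1) = 1/4 + 1/8 + 1/8 = 1/2

X and Y are independent iff P(X=i,Y=j) = P(X=i)·P(Y=j) for every cell.
  P(X=0)·P(Y=0) = 1/2 × 1/2 = 1/4 = P(X=0,Y=0) ✓
  P(X=0)·P(Y=1) = 1/2 × 1/2 = 1/4 = P(X=0,Y=1) ✓
  P(X=1)·P(Y=0) = 1/4 × 1/2 = 1/8 = P(X=1,Y=0) ✓
  P(X=1)·P(Y=1) = 1/4 × 1/2 = 1/8 = P(X=1,Y=1) ✓
  P(X=2)·P(Y=0) = 1/4 × 1/2 = 1/8 = P(X=2,Y=0) ✓
  P(X=2)·P(Y=1) = 1/4 × 1/2 = 1/8 = P(X=2,Y=1) ✓

Yes, X and Y are independent: every cell factors, so I(X;Y) = 0 bits.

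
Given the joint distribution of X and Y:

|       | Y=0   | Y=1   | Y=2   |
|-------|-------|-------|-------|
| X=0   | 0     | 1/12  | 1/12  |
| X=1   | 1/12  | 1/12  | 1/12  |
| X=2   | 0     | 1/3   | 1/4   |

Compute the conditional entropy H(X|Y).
Marginal P(Y) (column sums):
  P(Y=0) = 0 + 1/12 + 0 = 1/12
  P(Y=1) = 1/12 + 1/12 + 1/3 = 1/2
  P(Y=2) = 1/12 + 1/12 + 1/4 = 5/12

H(X|Y) = -Σ P(X,Y)·log₂ P(X|Y), where P(X|Y) = P(X,Y) / P(Y)
  (cells with P(X,Y) = 0 contribute 0)
  (X=0,Y=1): P(X|Y) = (1/12)/(1/2) = 1/6;  -(1/12)·log₂(1/6) = 0.2154
  (X=0,Y=2): P(X|Y) = (1/12)/(5/12) = 1/5;  -(1/12)·log₂(1/5) = 0.1935
  (X=1,Y=0): P(X|Y) = (1/12)/(1/12) = 1;  -(1/12)·log₂(1) = 0.0000
  (X=1,Y=1): P(X|Y) = (1/12)/(1/2) = 1/6;  -(1/12)·log₂(1/6) = 0.2154
  (X=1,Y=2): P(X|Y) = (1/12)/(5/12) = 1/5;  -(1/12)·log₂(1/5) = 0.1935
  (X=2,Y=1): P(X|Y) = (1/3)/(1/2) = 2/3;  -(1/3)·log₂(2/3) = 0.1950
  (X=2,Y=2): P(X|Y) = (1/4)/(5/12) = 3/5;  -(1/4)·log₂(3/5) = 0.1842
H(X|Y) = 0.2154 + 0.1935 + 0.0000 + 0.2154 + 0.1935 + 0.1950 + 0.1842
  = 1.1970 bits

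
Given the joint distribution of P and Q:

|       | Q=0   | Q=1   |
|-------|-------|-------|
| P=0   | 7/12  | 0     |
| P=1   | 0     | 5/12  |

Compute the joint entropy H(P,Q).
H(P,Q) = -Σ P(P,Q) log₂ P(P,Q), summed over the non-zero cells:
H(P,Q) = -[(7/12)·log₂(7/12) + (5/12)·log₂(5/12)]
  = 0.4536 + 0.5263
  = 0.9799 bits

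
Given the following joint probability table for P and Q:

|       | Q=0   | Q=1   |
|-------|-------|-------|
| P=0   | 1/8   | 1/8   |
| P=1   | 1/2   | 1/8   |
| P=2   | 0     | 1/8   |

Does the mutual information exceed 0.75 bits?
Marginal P(P) (row sums):
  P(P=0) = 1/8 + 1/8 = 1/4
  P(P=1) = 1/2 + 1/8 = 5/8
  P(P=2) = 0 + 1/8 = 1/8
Marginal P(Q) (column sums):
  P(Q=0) = 1/8 + 1/2 + 0 = 5/8
  P(Q=1) = 1/8 + 1/8 + 1/8 = 3/8

H(P) = -[(1/4)·log₂(1/4) + (5/8)·log₂(5/8) + (1/8)·log₂(1/8)]
  = 0.5000 + 0.4238 + 0.3750
  = 1.2988 bits
H(Q) = -[(5/8)·log₂(5/8) + (3/8)·log₂(3/8)]
  = 0.4238 + 0.5306
  = 0.9544 bits
H(P,Q) = -[(1/8)·log₂(1/8) + (1/8)·log₂(1/8) + (1/2)·log₂(1/2) + (1/8)·log₂(1/8) + (1/8)·log₂(1/8)]
  = 0.3750 + 0.3750 + 0.5000 + 0.3750 + 0.3750
  = 2.0000 bits

I(P;Q) = H(P) + H(Q) - H(P,Q)
  = 1.2988 + 0.9544 - 2.0000
  = 0.2532 bits

No. I(P;Q) = 0.2532 bits, which is ≤ 0.75 bits.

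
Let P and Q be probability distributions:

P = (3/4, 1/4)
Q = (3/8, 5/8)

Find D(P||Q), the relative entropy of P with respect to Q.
D(P||Q) = Σ P(i) log₂(P(i)/Q(i))
  i=0: (3/4) × log₂((3/4)/(3/8)) = (3/4) × log₂(2) = 0.7500
  i=1: (1/4) × log₂((1/4)/(5/8)) = (1/4) × log₂(2/5) = -0.3305
D(P||Q) = 0.7500 - 0.3305
  = 0.4195 bits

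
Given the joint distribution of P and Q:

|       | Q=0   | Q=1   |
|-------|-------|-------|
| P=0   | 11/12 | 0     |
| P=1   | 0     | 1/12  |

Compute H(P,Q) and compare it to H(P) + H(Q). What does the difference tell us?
Marginal P(P) (row sums):
  P(P=0) = 11/12 + 0 = 11/12
  P(P=1) = 0 + 1/12 = 1/12
Marginal P(Q) (column sums):
  P(Q=0) = 11/12 + 0 = 11/12
  P(Q=1) = 0 + 1/12 = 1/12

H(P,Q) = -[(11/12)·log₂(11/12) + (1/12)·log₂(1/12)]
  = 0.1151 + 0.2987
  = 0.4138 bits
H(P) = -[(11/12)·log₂(11/12) + (1/12)·log₂(1/12)]
  = 0.1151 + 0.2987
  = 0.4138 bits
H(Q) = -[(11/12)·log₂(11/12) + (1/12)·log₂(1/12)]
  = 0.1151 + 0.2987
  = 0.4138 bits

H(P) + H(Q) = 0.4138 + 0.4138 = 0.8276 bits
Difference: H(P) + H(Q) - H(P,Q) = 0.8276 - 0.4138 = 0.4138 bits = I(P;Q)

The difference is the mutual information; it is positive here, so P and Q are dependent (knowing one reduces uncertainty about the other by 0.4138 bits).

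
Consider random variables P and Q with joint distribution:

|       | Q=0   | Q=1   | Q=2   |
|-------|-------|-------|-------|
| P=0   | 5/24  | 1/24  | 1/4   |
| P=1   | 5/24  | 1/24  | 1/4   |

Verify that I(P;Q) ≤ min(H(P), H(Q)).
Marginal P(P) (row sums):
  P(P=0) = 5/24 + 1/24 + 1/4 = 1/2
  P(P=1) = 5/24 + 1/24 + 1/4 = 1/2
Marginal P(Q) (column sums):
  P(Q=0) = 5/24 + 5/24 = 5/12
  P(Q=1) = 1/24 + 1/24 = 1/12
  P(Q=2) = 1/4 + 1/4 = 1/2

H(P) = -[(1/2)·log₂(1/2) + (1/2)·log₂(1/2)]
  = 0.5000 + 0.5000
  = 1.0000 bits
H(Q) = -[(5/12)·log₂(5/12) + (1/12)·log₂(1/12) + (1/2)·log₂(1/2)]
  = 0.5263 + 0.2987 + 0.5000
  = 1.3250 bits
H(P,Q) = -[(5/24)·log₂(5/24) + (1/24)·log₂(1/24) + (1/4)·log₂(1/4) + (5/24)·log₂(5/24) + (1/24)·log₂(1/24) + (1/4)·log₂(1/4)]
  = 0.4715 + 0.1910 + 0.5000 + 0.4715 + 0.1910 + 0.5000
  = 2.3250 bits

I(P;Q) = H(P) + H(Q) - H(P,Q)
  = 1.0000 + 1.3250 - 2.3250
  = 0.0000 bits

min(H(P), H(Q)) = min(1.0000, 1.3250) = 1.0000 bits
Since 0.0000 ≤ 1.0000, the bound is satisfied ✓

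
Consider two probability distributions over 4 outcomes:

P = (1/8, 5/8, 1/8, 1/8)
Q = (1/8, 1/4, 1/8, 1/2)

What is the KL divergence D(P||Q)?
D(P||Q) = Σ P(i) log₂(P(i)/Q(i))
  i=0: (1/8) × log₂((1/8)/(1/8)) = (1/8) × log₂(1) = 0.0000
  i=1: (5/8) × log₂((5/8)/(1/4)) = (5/8) × log₂(5/2) = 0.8262
  i=2: (1/8) × log₂((1/8)/(1/8)) = (1/8) × log₂(1) = 0.0000
  i=3: (1/8) × log₂((1/8)/(1/2)) = (1/8) × log₂(1/4) = -0.2500
D(P||Q) = 0.0000 + 0.8262 + 0.0000 - 0.2500
  = 0.5762 bits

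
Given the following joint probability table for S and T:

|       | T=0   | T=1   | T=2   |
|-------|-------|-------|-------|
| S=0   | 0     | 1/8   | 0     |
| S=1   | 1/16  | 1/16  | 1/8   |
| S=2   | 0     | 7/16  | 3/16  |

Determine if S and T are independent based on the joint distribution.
Marginal P(S) (row sums):
  P(S=0) = 0 + 1/8 + 0 = 1/8
  P(S=1) = 1/16 + 1/16 + 1/8 = 1/4
  P(S=2) = 0 + 7/16 + 3/16 = 5/8
Marginal P(T) (column sums):
  P(T=0) = 0 + 1/16 + 0 = 1/16
  P(T=1) = 1/8 + 1/16 + 7/16 = 5/8
  P(T=2) = 0 + 1/8 + 3/16 = 5/16

S and T are independent iff P(S=i,T=j) = P(S=i)·P(T=j) for every cell.
  P(S=0)·P(T=0) = 1/8 × 1/16 = 1/128, but P(S=0,T=0) = 0 ✗

No, S and T are not independent. Quantitatively, I(S;T) > 0:

H(S) = -[(1/8)·log₂(1/8) + (1/4)·log₂(1/4) + (5/8)·log₂(5/8)]
  = 0.3750 + 0.5000 + 0.4238
  = 1.2988 bits
H(T) = -[(1/16)·log₂(1/16) + (5/8)·log₂(5/8) + (5/16)·log₂(5/16)]
  = 0.2500 + 0.4238 + 0.5244
  = 1.1982 bits
H(S,T) = -[(1/8)·log₂(1/8) + (1/16)·log₂(1/16) + (1/16)·log₂(1/16) + (1/8)·log₂(1/8) + (7/16)·log₂(7/16) + (3/16)·log₂(3/16)]
  = 0.3750 + 0.2500 + 0.2500 + 0.3750 + 0.5218 + 0.4528
  = 2.2246 bits
I(S;T) = H(S) + H(T) - H(S,T) = 1.2988 + 1.1982 - 2.2246 = 0.2724 bits > 0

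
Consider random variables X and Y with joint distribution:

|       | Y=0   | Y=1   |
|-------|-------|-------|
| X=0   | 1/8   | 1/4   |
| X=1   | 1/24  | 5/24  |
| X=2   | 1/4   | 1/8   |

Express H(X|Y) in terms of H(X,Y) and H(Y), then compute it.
H(X|Y) = H(X,Y) - H(Y)

Marginal P(Y) (column sums):
  P(Y=0) = 1/8 + 1/24 + 1/4 = 5/12
  P(Y=1) = 1/4 + 5/24 + 1/8 = 7/12

H(X,Y) = -[(1/8)·log₂(1/8) + (1/4)·log₂(1/4) + (1/24)·log₂(1/24) + (5/24)·log₂(5/24) + (1/4)·log₂(1/4) + (1/8)·log₂(1/8)]
  = 0.3750 + 0.5000 + 0.1910 + 0.4715 + 0.5000 + 0.3750
  = 2.4125 bits
H(Y) = -[(5/12)·log₂(5/12) + (7/12)·log₂(7/12)]
  = 0.5263 + 0.4536
  = 0.9799 bits

H(X|Y) = 2.4125 - 0.9799 = 1.4326 bits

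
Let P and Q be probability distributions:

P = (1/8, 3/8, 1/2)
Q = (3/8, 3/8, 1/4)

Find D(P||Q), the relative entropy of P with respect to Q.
D(P||Q) = Σ P(i) log₂(P(i)/Q(i))
  i=0: (1/8) × log₂((1/8)/(3/8)) = (1/8) × log₂(1/3) = -0.1981
  i=1: (3/8) × log₂((3/8)/(3/8)) = (3/8) × log₂(1) = 0.0000
  i=2: (1/2) × log₂((1/2)/(1/4)) = (1/2) × log₂(2) = 0.5000
D(P||Q) = -0.1981 + 0.0000 + 0.5000
  = 0.3019 bits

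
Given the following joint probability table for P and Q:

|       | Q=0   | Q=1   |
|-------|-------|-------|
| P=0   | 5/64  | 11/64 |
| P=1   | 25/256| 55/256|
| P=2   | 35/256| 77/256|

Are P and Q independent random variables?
Marginal P(P) (row sums):
  P(P=0) = 5/64 + 11/64 = 1/4
  P(P=1) = 25/256 + 55/256 = 5/16
  P(P=2) = 35/256 + 77/256 = 7/16
Marginal P(Q) (column sums):
  P(Q=0) = 5/64 + 25/256 + 35/256 = 5/16
  P(Q=1) = 11/64 + 55/256 + 77/256 = 11/16

P and Q are independent iff P(P=i,Q=j) = P(P=i)·P(Q=j) for every cell.
  P(P=0)·P(Q=0) = 1/4 × 5/16 = 5/64 = P(P=0,Q=0) ✓
  P(P=0)·P(Q=1) = 1/4 × 11/16 = 11/64 = P(P=0,Q=1) ✓
  P(P=1)·P(Q=0) = 5/16 × 5/16 = 25/256 = P(P=1,Q=0) ✓
  P(P=1)·P(Q=1) = 5/16 × 11/16 = 55/256 = P(P=1,Q=1) ✓
  P(P=2)·P(Q=0) = 7/16 × 5/16 = 35/256 = P(P=2,Q=0) ✓
  P(P=2)·P(Q=1) = 7/16 × 11/16 = 77/256 = P(P=2,Q=1) ✓

Yes, P and Q are independent: every cell factors, so I(P;Q) = 0 bits.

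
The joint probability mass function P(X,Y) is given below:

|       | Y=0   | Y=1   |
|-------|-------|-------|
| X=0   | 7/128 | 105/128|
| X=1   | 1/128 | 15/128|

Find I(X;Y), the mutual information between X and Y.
Marginal P(X) (row sums):
  P(X=0) = 7/128 + 105/128 = 7/8
  P(X=1) = 1/128 + 15/128 = 1/8
Marginal P(Y) (column sums):
  P(Y=0) = 7/128 + 1/128 = 1/16
  P(Y=1) = 105/128 + 15/128 = 15/16

H(X) = -[(7/8)·log₂(7/8) + (1/8)·log₂(1/8)]
  = 0.1686 + 0.3750
  = 0.5436 bits
H(Y) = -[(1/16)·log₂(1/16) + (15/16)·log₂(15/16)]
  = 0.2500 + 0.0873
  = 0.3373 bits
H(X,Y) = -[(7/128)·log₂(7/128) + (105/128)·log₂(105/128) + (1/128)·log₂(1/128) + (15/128)·log₂(15/128)]
  = 0.2293 + 0.2344 + 0.0547 + 0.3625
  = 0.8809 bits

I(X;Y) = H(X) + H(Y) - H(X,Y)
  = 0.5436 + 0.3373 - 0.8809
  = 0.0000 bits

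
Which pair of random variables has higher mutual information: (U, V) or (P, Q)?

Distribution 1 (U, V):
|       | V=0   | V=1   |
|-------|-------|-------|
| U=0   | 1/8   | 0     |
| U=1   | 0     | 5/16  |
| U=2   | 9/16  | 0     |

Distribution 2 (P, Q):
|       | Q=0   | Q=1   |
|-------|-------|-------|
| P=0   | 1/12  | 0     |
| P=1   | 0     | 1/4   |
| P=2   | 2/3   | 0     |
Distribution 1 (U, V):
Marginal P(U) (row sums):
  P(U=0) = 1/8 + 0 = 1/8
  P(U=1) = 0 + 5/16 = 5/16
  P(U=2) = 9/16 + 0 = 9/16
Marginal P(V) (column sums):
  P(V=0) = 1/8 + 0 + 9/16 = 11/16
  P(V=1) = 0 + 5/16 + 0 = 5/16

H(U) = -[(1/8)·log₂(1/8) + (5/16)·log₂(5/16) + (9/16)·log₂(9/16)]
  = 0.3750 + 0.5244 + 0.4669
  = 1.3663 bits
H(V) = -[(11/16)·log₂(11/16) + (5/16)·log₂(5/16)]
  = 0.3716 + 0.5244
  = 0.8960 bits
H(U,V) = -[(1/8)·log₂(1/8) + (5/16)·log₂(5/16) + (9/16)·log₂(9/16)]
  = 0.3750 + 0.5244 + 0.4669
  = 1.3663 bits

I(U;V) = H(U) + H(V) - H(U,V)
  = 1.3663 + 0.8960 - 1.3663
  = 0.8960 bits

Distribution 2 (P, Q):
Marginal P(P) (row sums):
  P(P=0) = 1/12 + 0 = 1/12
  P(P=1) = 0 + 1/4 = 1/4
  P(P=2) = 2/3 + 0 = 2/3
Marginal P(Q) (column sums):
  P(Q=0) = 1/12 + 0 + 2/3 = 3/4
  P(Q=1) = 0 + 1/4 + 0 = 1/4

H(P) = -[(1/12)·log₂(1/12) + (1/4)·log₂(1/4) + (2/3)·log₂(2/3)]
  = 0.2987 + 0.5000 + 0.3900
  = 1.1887 bits
H(Q) = -[(3/4)·log₂(3/4) + (1/4)·log₂(1/4)]
  = 0.3113 + 0.5000
  = 0.8113 bits
H(P,Q) = -[(1/12)·log₂(1/12) + (1/4)·log₂(1/4) + (2/3)·log₂(2/3)]
  = 0.2987 + 0.5000 + 0.3900
  = 1.1887 bits

I(P;Q) = H(P) + H(Q) - H(P,Q)
  = 1.1887 + 0.8113 - 1.1887
  = 0.8113 bits

I(U;V) = 0.8960 bits > I(P;Q) = 0.8113 bits, so (U, V) has the higher mutual information (stronger dependence).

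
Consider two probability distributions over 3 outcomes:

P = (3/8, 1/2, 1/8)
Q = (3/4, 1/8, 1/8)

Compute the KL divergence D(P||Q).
D(P||Q) = Σ P(i) log₂(P(i)/Q(i))
  i=0: (3/8) × log₂((3/8)/(3/4)) = (3/8) × log₂(1/2) = -0.3750
  i=1: (1/2) × log₂((1/2)/(1/8)) = (1/2) × log₂(4) = 1.0000
  i=2: (1/8) × log₂((1/8)/(1/8)) = (1/8) × log₂(1) = 0.0000
D(P||Q) = -0.3750 + 1.0000 + 0.0000
  = 0.6250 bits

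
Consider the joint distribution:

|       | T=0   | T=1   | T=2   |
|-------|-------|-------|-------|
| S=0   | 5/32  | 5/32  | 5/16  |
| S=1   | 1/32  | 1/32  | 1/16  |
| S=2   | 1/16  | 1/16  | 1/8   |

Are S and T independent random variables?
Marginal P(S) (row sums):
  P(S=0) = 5/32 + 5/32 + 5/16 = 5/8
  P(S=1) = 1/32 + 1/32 + 1/16 = 1/8
  P(S=2) = 1/16 + 1/16 + 1/8 = 1/4
Marginal P(T) (column sums):
  P(T=0) = 5/32 + 1/32 + 1/16 = 1/4
  P(T=1) = 5/32 + 1/32 + 1/16 = 1/4
  P(T=2) = 5/16 + 1/16 + 1/8 = 1/2

S and T are independent iff P(S=i,T=j) = P(S=i)·P(T=j) for every cell.
  P(S=0)·P(T=0) = 5/8 × 1/4 = 5/32 = P(S=0,T=0) ✓
  P(S=0)·P(T=1) = 5/8 × 1/4 = 5/32 = P(S=0,T=1) ✓
  P(S=0)·P(T=2) = 5/8 × 1/2 = 5/16 = P(S=0,T=2) ✓
  P(S=1)·P(T=0) = 1/8 × 1/4 = 1/32 = P(S=1,T=0) ✓
  P(S=1)·P(T=1) = 1/8 × 1/4 = 1/32 = P(S=1,T=1) ✓
  P(S=1)·P(T=2) = 1/8 × 1/2 = 1/16 = P(S=1,T=2) ✓
  P(S=2)·P(T=0) = 1/4 × 1/4 = 1/16 = P(S=2,T=0) ✓
  P(S=2)·P(T=1) = 1/4 × 1/4 = 1/16 = P(S=2,T=1) ✓
  P(S=2)·P(T=2) = 1/4 × 1/2 = 1/8 = P(S=2,T=2) ✓

Yes, S and T are independent: every cell factors, so I(S;T) = 0 bits.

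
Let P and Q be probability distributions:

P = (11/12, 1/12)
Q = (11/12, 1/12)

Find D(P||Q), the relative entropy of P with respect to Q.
D(P||Q) = Σ P(i) log₂(P(i)/Q(i))
  i=0: (11/12) × log₂((11/12)/(11/12)) = (11/12) × log₂(1) = 0.0000
  i=1: (1/12) × log₂((1/12)/(1/12)) = (1/12) × log₂(1) = 0.0000
D(P||Q) = 0.0000 + 0.0000
  = 0.0000 bits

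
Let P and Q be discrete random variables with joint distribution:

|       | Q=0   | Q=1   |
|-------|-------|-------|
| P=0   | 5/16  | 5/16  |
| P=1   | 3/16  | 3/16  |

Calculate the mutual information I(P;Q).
Marginal P(P) (row sums):
  P(P=0) = 5/16 + 5/16 = 5/8
  P(P=1) = 3/16 + 3/16 = 3/8
Marginal P(Q) (column sums):
  P(Q=0) = 5/16 + 3/16 = 1/2
  P(Q=1) = 5/16 + 3/16 = 1/2

H(P) = -[(5/8)·log₂(5/8) + (3/8)·log₂(3/8)]
  = 0.4238 + 0.5306
  = 0.9544 bits
H(Q) = -[(1/2)·log₂(1/2) + (1/2)·log₂(1/2)]
  = 0.5000 + 0.5000
  = 1.0000 bits
H(P,Q) = -[(5/16)·log₂(5/16) + (5/16)·log₂(5/16) + (3/16)·log₂(3/16) + (3/16)·log₂(3/16)]
  = 0.5244 + 0.5244 + 0.4528 + 0.4528
  = 1.9544 bits

I(P;Q) = H(P) + H(Q) - H(P,Q)
  = 0.9544 + 1.0000 - 1.9544
  = 0.0000 bits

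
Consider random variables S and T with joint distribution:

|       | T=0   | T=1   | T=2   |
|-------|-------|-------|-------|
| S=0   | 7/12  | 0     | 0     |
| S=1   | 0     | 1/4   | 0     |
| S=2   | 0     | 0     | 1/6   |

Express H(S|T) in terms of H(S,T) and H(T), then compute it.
H(S|T) = H(S,T) - H(T)

Marginal P(T) (column sums):
  P(T=0) = 7/12 + 0 + 0 = 7/12
  P(T=1) = 0 + 1/4 + 0 = 1/4
  P(T=2) = 0 + 0 + 1/6 = 1/6

H(S,T) = -[(7/12)·log₂(7/12) + (1/4)·log₂(1/4) + (1/6)·log₂(1/6)]
  = 0.4536 + 0.5000 + 0.4308
  = 1.3844 bits
H(T) = -[(7/12)·log₂(7/12) + (1/4)·log₂(1/4) + (1/6)·log₂(1/6)]
  = 0.4536 + 0.5000 + 0.4308
  = 1.3844 bits

H(S|T) = 1.3844 - 1.3844 = 0.0000 bits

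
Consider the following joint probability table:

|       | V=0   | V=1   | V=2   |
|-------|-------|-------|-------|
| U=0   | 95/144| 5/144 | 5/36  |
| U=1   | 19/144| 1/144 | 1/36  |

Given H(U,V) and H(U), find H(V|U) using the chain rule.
From the chain rule: H(U,V) = H(U) + H(V|U)
Therefore: H(V|U) = H(U,V) - H(U)

H(U,V) = -[(95/144)·log₂(95/144) + (5/144)·log₂(5/144) + (5/36)·log₂(5/36) + (19/144)·log₂(19/144) + (1/144)·log₂(1/144) + (1/36)·log₂(1/36)]
  = 0.3959 + 0.1683 + 0.3956 + 0.3855 + 0.0498 + 0.1436
  = 1.5387 bits
Marginal P(U) (row sums):
  P(U=0) = 95/144 + 5/144 + 5/36 = 5/6
  P(U=1) = 19/144 + 1/144 + 1/36 = 1/6
H(U) = -[(5/6)·log₂(5/6) + (1/6)·log₂(1/6)]
  = 0.2192 + 0.4308
  = 0.6500 bits

H(V|U) = 1.5387 - 0.6500 = 0.8887 bits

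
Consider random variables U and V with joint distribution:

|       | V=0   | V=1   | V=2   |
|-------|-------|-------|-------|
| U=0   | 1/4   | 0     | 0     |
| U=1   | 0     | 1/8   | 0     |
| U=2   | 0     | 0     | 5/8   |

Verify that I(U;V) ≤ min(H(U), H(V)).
Marginal P(U) (row sums):
  P(U=0) = 1/4 + 0 + 0 = 1/4
  P(U=1) = 0 + 1/8 + 0 = 1/8
  P(U=2) = 0 + 0 + 5/8 = 5/8
Marginal P(V) (column sums):
  P(V=0) = 1/4 + 0 + 0 = 1/4
  P(V=1) = 0 + 1/8 + 0 = 1/8
  P(V=2) = 0 + 0 + 5/8 = 5/8

H(U) = -[(1/4)·log₂(1/4) + (1/8)·log₂(1/8) + (5/8)·log₂(5/8)]
  = 0.5000 + 0.3750 + 0.4238
  = 1.2988 bits
H(V) = -[(1/4)·log₂(1/4) + (1/8)·log₂(1/8) + (5/8)·log₂(5/8)]
  = 0.5000 + 0.3750 + 0.4238
  = 1.2988 bits
H(U,V) = -[(1/4)·log₂(1/4) + (1/8)·log₂(1/8) + (5/8)·log₂(5/8)]
  = 0.5000 + 0.3750 + 0.4238
  = 1.2988 bits

I(U;V) = H(U) + H(V) - H(U,V)
  = 1.2988 + 1.2988 - 1.2988
  = 1.2988 bits

min(H(U), H(V)) = min(1.2988, 1.2988) = 1.2988 bits
Since 1.2988 ≤ 1.2988, the bound is satisfied ✓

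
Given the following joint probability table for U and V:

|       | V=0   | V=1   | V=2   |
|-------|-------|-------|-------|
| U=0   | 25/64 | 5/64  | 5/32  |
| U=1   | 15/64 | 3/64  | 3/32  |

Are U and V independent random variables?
Marginal P(U) (row sums):
  P(U=0) = 25/64 + 5/64 + 5/32 = 5/8
  P(U=1) = 15/64 + 3/64 + 3/32 = 3/8
Marginal P(V) (column sums):
  P(V=0) = 25/64 + 15/64 = 5/8
  P(V=1) = 5/64 + 3/64 = 1/8
  P(V=2) = 5/32 + 3/32 = 1/4

U and V are independent iff P(U=i,V=j) = P(U=i)·P(V=j) for every cell.
  P(U=0)·P(V=0) = 5/8 × 5/8 = 25/64 = P(U=0,V=0) ✓
  P(U=0)·P(V=1) = 5/8 × 1/8 = 5/64 = P(U=0,V=1) ✓
  P(U=0)·P(V=2) = 5/8 × 1/4 = 5/32 = P(U=0,V=2) ✓
  P(U=1)·P(V=0) = 3/8 × 5/8 = 15/64 = P(U=1,V=0) ✓
  P(U=1)·P(V=1) = 3/8 × 1/8 = 3/64 = P(U=1,V=1) ✓
  P(U=1)·P(V=2) = 3/8 × 1/4 = 3/32 = P(U=1,V=2) ✓

Yes, U and V are independent: every cell factors, so I(U;V) = 0 bits.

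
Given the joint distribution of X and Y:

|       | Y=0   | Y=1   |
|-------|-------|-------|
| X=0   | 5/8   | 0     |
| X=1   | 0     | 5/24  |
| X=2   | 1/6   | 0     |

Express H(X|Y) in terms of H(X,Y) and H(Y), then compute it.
H(X|Y) = H(X,Y) - H(Y)

Marginal P(Y) (column sums):
  P(Y=0) = 5/8 + 0 + 1/6 = 19/24
  P(Y=1) = 0 + 5/24 + 0 = 5/24

H(X,Y) = -[(5/8)·log₂(5/8) + (5/24)·log₂(5/24) + (1/6)·log₂(1/6)]
  = 0.4238 + 0.4715 + 0.4308
  = 1.3261 bits
H(Y) = -[(19/24)·log₂(19/24) + (5/24)·log₂(5/24)]
  = 0.2668 + 0.4715
  = 0.7383 bits

H(X|Y) = 1.3261 - 0.7383 = 0.5878 bits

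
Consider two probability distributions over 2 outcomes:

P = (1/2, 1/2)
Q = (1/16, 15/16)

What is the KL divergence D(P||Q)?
D(P||Q) = Σ P(i) log₂(P(i)/Q(i))
  i=0: (1/2) × log₂((1/2)/(1/16)) = (1/2) × log₂(8) = 1.5000
  i=1: (1/2) × log₂((1/2)/(15/16)) = (1/2) × log₂(8/15) = -0.4534
D(P||Q) = 1.5000 - 0.4534
  = 1.0466 bits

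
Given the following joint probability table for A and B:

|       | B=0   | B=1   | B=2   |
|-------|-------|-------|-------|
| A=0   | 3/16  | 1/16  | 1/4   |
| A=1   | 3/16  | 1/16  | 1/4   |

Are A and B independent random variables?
Marginal P(A) (row sums):
  P(A=0) = 3/16 + 1/16 + 1/4 = 1/2
  P(A=1) = 3/16 + 1/16 + 1/4 = 1/2
Marginal P(B) (column sums):
  P(B=0) = 3/16 + 3/16 = 3/8
  P(B=1) = 1/16 + 1/16 = 1/8
  P(B=2) = 1/4 + 1/4 = 1/2

A and B are independent iff P(A=i,B=j) = P(A=i)·P(B=j) for every cell.
  P(A=0)·P(B=0) = 1/2 × 3/8 = 3/16 = P(A=0,B=0) ✓
  P(A=0)·P(B=1) = 1/2 × 1/8 = 1/16 = P(A=0,B=1) ✓
  P(A=0)·P(B=2) = 1/2 × 1/2 = 1/4 = P(A=0,B=2) ✓
  P(A=1)·P(B=0) = 1/2 × 3/8 = 3/16 = P(A=1,B=0) ✓
  P(A=1)·P(B=1) = 1/2 × 1/8 = 1/16 = P(A=1,B=1) ✓
  P(A=1)·P(B=2) = 1/2 × 1/2 = 1/4 = P(A=1,B=2) ✓

Yes, A and B are independent: every cell factors, so I(A;B) = 0 bits.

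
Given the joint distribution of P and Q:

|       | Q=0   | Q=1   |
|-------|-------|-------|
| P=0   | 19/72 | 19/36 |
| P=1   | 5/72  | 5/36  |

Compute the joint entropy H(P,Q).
H(P,Q) = -Σ P(P,Q) log₂ P(P,Q), summed over the non-zero cells:
H(P,Q) = -[(19/72)·log₂(19/72) + (19/36)·log₂(19/36) + (5/72)·log₂(5/72) + (5/36)·log₂(5/36)]
  = 0.5072 + 0.4866 + 0.2672 + 0.3956
  = 1.6566 bits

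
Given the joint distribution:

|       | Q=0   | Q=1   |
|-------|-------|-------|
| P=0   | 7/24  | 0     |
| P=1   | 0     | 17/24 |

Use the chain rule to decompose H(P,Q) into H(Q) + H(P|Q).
By the chain rule: H(P,Q) = H(Q) + H(P|Q)

Marginal P(Q) (column sums):
  P(Q=0) = 7/24 + 0 = 7/24
  P(Q=1) = 0 + 17/24 = 17/24
H(Q) = -[(7/24)·log₂(7/24) + (17/24)·log₂(17/24)]
  = 0.5185 + 0.3524
  = 0.8709 bits
H(P|Q) = -Σ P(P,Q)·log₂ P(P|Q), where P(P|Q) = P(P,Q) / P(Q)
  (cells with P(P,Q) = 0 contribute 0)
  (P=0,Q=0): P(P|Q) = (7/24)/(7/24) = 1;  -(7/24)·log₂(1) = 0.0000
  (P=1,Q=1): P(P|Q) = (17/24)/(17/24) = 1;  -(17/24)·log₂(1) = 0.0000
H(P|Q) = 0.0000 + 0.0000
  = 0.0000 bits

H(P,Q) = H(Q) + H(P|Q) = 0.8709 + 0.0000 = 0.8709 bits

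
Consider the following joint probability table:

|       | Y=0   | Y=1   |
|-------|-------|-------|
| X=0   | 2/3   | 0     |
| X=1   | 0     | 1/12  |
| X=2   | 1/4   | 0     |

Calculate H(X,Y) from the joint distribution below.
H(X,Y) = -Σ P(X,Y) log₂ P(X,Y), summed over the non-zero cells:
H(X,Y) = -[(2/3)·log₂(2/3) + (1/12)·log₂(1/12) + (1/4)·log₂(1/4)]
  = 0.3900 + 0.2987 + 0.5000
  = 1.1887 bits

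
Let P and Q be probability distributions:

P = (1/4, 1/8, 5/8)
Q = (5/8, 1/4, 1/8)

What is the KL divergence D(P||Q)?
D(P||Q) = Σ P(i) log₂(P(i)/Q(i))
  i=0: (1/4) × log₂((1/4)/(5/8)) = (1/4) × log₂(2/5) = -0.3305
  i=1: (1/8) × log₂((1/8)/(1/4)) = (1/8) × log₂(1/2) = -0.1250
  i=2: (5/8) × log₂((5/8)/(1/8)) = (5/8) × log₂(5) = 1.4512
D(P||Q) = -0.3305 - 0.1250 + 1.4512
  = 0.9957 bits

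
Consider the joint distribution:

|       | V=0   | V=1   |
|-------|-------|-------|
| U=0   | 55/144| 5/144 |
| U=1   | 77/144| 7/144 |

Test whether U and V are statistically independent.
Marginal P(U) (row sums):
  P(U=0) = 55/144 + 5/144 = 5/12
  P(U=1) = 77/144 + 7/144 = 7/12
Marginal P(V) (column sums):
  P(V=0) = 55/144 + 77/144 = 11/12
  P(V=1) = 5/144 + 7/144 = 1/12

U and V are independent iff P(U=i,V=j) = P(U=i)·P(V=j) for every cell.
  P(U=0)·P(V=0) = 5/12 × 11/12 = 55/144 = P(U=0,V=0) ✓
  P(U=0)·P(V=1) = 5/12 × 1/12 = 5/144 = P(U=0,V=1) ✓
  P(U=1)·P(V=0) = 7/12 × 11/12 = 77/144 = P(U=1,V=0) ✓
  P(U=1)·P(V=1) = 7/12 × 1/12 = 7/144 = P(U=1,V=1) ✓

Yes, U and V are independent: every cell factors, so I(U;V) = 0 bits.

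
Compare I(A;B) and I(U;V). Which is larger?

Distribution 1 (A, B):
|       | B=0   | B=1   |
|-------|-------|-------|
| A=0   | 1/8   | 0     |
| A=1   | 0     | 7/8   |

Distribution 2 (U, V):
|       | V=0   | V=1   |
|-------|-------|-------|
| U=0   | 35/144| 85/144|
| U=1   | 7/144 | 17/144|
Distribution 1 (A, B):
Marginal P(A) (row sums):
  P(A=0) = 1/8 + 0 = 1/8
  P(A=1) = 0 + 7/8 = 7/8
Marginal P(B) (column sums):
  P(B=0) = 1/8 + 0 = 1/8
  P(B=1) = 0 + 7/8 = 7/8

H(A) = -[(1/8)·log₂(1/8) + (7/8)·log₂(7/8)]
  = 0.3750 + 0.1686
  = 0.5436 bits
H(B) = -[(1/8)·log₂(1/8) + (7/8)·log₂(7/8)]
  = 0.3750 + 0.1686
  = 0.5436 bits
H(A,B) = -[(1/8)·log₂(1/8) + (7/8)·log₂(7/8)]
  = 0.3750 + 0.1686
  = 0.5436 bits

I(A;B) = H(A) + H(B) - H(A,B)
  = 0.5436 + 0.5436 - 0.5436
  = 0.5436 bits

Distribution 2 (U, V):
Marginal P(U) (row sums):
  P(U=0) = 35/144 + 85/144 = 5/6
  P(U=1) = 7/144 + 17/144 = 1/6
Marginal P(V) (column sums):
  P(V=0) = 35/144 + 7/144 = 7/24
  P(V=1) = 85/144 + 17/144 = 17/24

H(U) = -[(5/6)·log₂(5/6) + (1/6)·log₂(1/6)]
  = 0.2192 + 0.4308
  = 0.6500 bits
H(V) = -[(7/24)·log₂(7/24) + (17/24)·log₂(17/24)]
  = 0.5185 + 0.3524
  = 0.8709 bits
H(U,V) = -[(35/144)·log₂(35/144) + (85/144)·log₂(85/144) + (7/144)·log₂(7/144) + (17/144)·log₂(17/144)]
  = 0.4960 + 0.4489 + 0.2121 + 0.3639
  = 1.5209 bits

I(U;V) = H(U) + H(V) - H(U,V)
  = 0.6500 + 0.8709 - 1.5209
  = 0.0000 bits

I(A;B) = 0.5436 bits > I(U;V) = 0.0000 bits, so (A, B) has the higher mutual information (stronger dependence).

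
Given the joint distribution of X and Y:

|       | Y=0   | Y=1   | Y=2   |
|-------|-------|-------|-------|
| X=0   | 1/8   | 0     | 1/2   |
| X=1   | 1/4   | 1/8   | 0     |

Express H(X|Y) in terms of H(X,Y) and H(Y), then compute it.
H(X|Y) = H(X,Y) - H(Y)

Marginal P(Y) (column sums):
  P(Y=0) = 1/8 + 1/4 = 3/8
  P(Y=1) = 0 + 1/8 = 1/8
  P(Y=2) = 1/2 + 0 = 1/2

H(X,Y) = -[(1/8)·log₂(1/8) + (1/2)·log₂(1/2) + (1/4)·log₂(1/4) + (1/8)·log₂(1/8)]
  = 0.3750 + 0.5000 + 0.5000 + 0.3750
  = 1.7500 bits
H(Y) = -[(3/8)·log₂(3/8) + (1/8)·log₂(1/8) + (1/2)·log₂(1/2)]
  = 0.5306 + 0.3750 + 0.5000
  = 1.4056 bits

H(X|Y) = 1.7500 - 1.4056 = 0.3444 bits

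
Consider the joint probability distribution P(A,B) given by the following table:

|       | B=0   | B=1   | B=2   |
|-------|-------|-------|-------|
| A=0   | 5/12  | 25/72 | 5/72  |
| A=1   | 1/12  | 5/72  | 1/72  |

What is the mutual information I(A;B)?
Marginal P(A) (row sums):
  P(A=0) = 5/12 + 25/72 + 5/72 = 5/6
  P(A=1) = 1/12 + 5/72 + 1/72 = 1/6
Marginal P(B) (column sums):
  P(B=0) = 5/12 + 1/12 = 1/2
  P(B=1) = 25/72 + 5/72 = 5/12
  P(B=2) = 5/72 + 1/72 = 1/12

H(A) = -[(5/6)·log₂(5/6) + (1/6)·log₂(1/6)]
  = 0.2192 + 0.4308
  = 0.6500 bits
H(B) = -[(1/2)·log₂(1/2) + (5/12)·log₂(5/12) + (1/12)·log₂(1/12)]
  = 0.5000 + 0.5263 + 0.2987
  = 1.3250 bits
H(A,B) = -[(5/12)·log₂(5/12) + (25/72)·log₂(25/72) + (5/72)·log₂(5/72) + (1/12)·log₂(1/12) + (5/72)·log₂(5/72) + (1/72)·log₂(1/72)]
  = 0.5263 + 0.5299 + 0.2672 + 0.2987 + 0.2672 + 0.0857
  = 1.9750 bits

I(A;B) = H(A) + H(B) - H(A,B)
  = 0.6500 + 1.3250 - 1.9750
  = 0.0000 bits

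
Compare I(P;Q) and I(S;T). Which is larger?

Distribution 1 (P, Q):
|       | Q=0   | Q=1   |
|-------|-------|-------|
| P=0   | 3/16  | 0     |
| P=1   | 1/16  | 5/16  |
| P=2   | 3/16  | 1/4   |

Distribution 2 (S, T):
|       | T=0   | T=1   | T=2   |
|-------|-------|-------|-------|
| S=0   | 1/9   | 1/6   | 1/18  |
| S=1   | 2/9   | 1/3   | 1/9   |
Distribution 1 (P, Q):
Marginal P(P) (row sums):
  P(P=0) = 3/16 + 0 = 3/16
  P(P=1) = 1/16 + 5/16 = 3/8
  P(P=2) = 3/16 + 1/4 = 7/16
Marginal P(Q) (column sums):
  P(Q=0) = 3/16 + 1/16 + 3/16 = 7/16
  P(Q=1) = 0 + 5/16 + 1/4 = 9/16

H(P) = -[(3/16)·log₂(3/16) + (3/8)·log₂(3/8) + (7/16)·log₂(7/16)]
  = 0.4528 + 0.5306 + 0.5218
  = 1.5052 bits
H(Q) = -[(7/16)·log₂(7/16) + (9/16)·log₂(9/16)]
  = 0.5218 + 0.4669
  = 0.9887 bits
H(P,Q) = -[(3/16)·log₂(3/16) + (1/16)·log₂(1/16) + (5/16)·log₂(5/16) + (3/16)·log₂(3/16) + (1/4)·log₂(1/4)]
  = 0.4528 + 0.2500 + 0.5244 + 0.4528 + 0.5000
  = 2.1800 bits

I(P;Q) = H(P) + H(Q) - H(P,Q)
  = 1.5052 + 0.9887 - 2.1800
  = 0.3139 bits

Distribution 2 (S, T):
Marginal P(S) (row sums):
  P(S=0) = 1/9 + 1/6 + 1/18 = 1/3
  P(S=1) = 2/9 + 1/3 + 1/9 = 2/3
Marginal P(T) (column sums):
  P(T=0) = 1/9 + 2/9 = 1/3
  P(T=1) = 1/6 + 1/3 = 1/2
  P(T=2) = 1/18 + 1/9 = 1/6

H(S) = -[(1/3)·log₂(1/3) + (2/3)·log₂(2/3)]
  = 0.5283 + 0.3900
  = 0.9183 bits
H(T) = -[(1/3)·log₂(1/3) + (1/2)·log₂(1/2) + (1/6)·log₂(1/6)]
  = 0.5283 + 0.5000 + 0.4308
  = 1.4591 bits
H(S,T) = -[(1/9)·log₂(1/9) + (1/6)·log₂(1/6) + (1/18)·log₂(1/18) + (2/9)·log₂(2/9) + (1/3)·log₂(1/3) + (1/9)·log₂(1/9)]
  = 0.3522 + 0.4308 + 0.2317 + 0.4822 + 0.5283 + 0.3522
  = 2.3774 bits

I(S;T) = H(S) + H(T) - H(S,T)
  = 0.9183 + 1.4591 - 2.3774
  = 0.0000 bits

I(P;Q) = 0.3139 bits > I(S;T) = 0.0000 bits, so (P, Q) has the higher mutual information (stronger dependence).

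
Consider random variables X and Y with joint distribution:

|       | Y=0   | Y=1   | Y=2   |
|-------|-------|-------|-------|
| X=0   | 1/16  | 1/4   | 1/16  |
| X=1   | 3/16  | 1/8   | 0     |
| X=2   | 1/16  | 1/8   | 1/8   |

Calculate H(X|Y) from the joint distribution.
Marginal P(Y) (column sums):
  P(Y=0) = 1/16 + 3/16 + 1/16 = 5/16
  P(Y=1) = 1/4 + 1/8 + 1/8 = 1/2
  P(Y=2) = 1/16 + 0 + 1/8 = 3/16

H(X|Y) = -Σ P(X,Y)·log₂ P(X|Y), where P(X|Y) = P(X,Y) / P(Y)
  (cells with P(X,Y) = 0 contribute 0)
  (X=0,Y=0): P(X|Y) = (1/16)/(5/16) = 1/5;  -(1/16)·log₂(1/5) = 0.1451
  (X=0,Y=1): P(X|Y) = (1/4)/(1/2) = 1/2;  -(1/4)·log₂(1/2) = 0.2500
  (X=0,Y=2): P(X|Y) = (1/16)/(3/16) = 1/3;  -(1/16)·log₂(1/3) = 0.0991
  (X=1,Y=0): P(X|Y) = (3/16)/(5/16) = 3/5;  -(3/16)·log₂(3/5) = 0.1382
  (X=1,Y=1): P(X|Y) = (1/8)/(1/2) = 1/4;  -(1/8)·log₂(1/4) = 0.2500
  (X=2,Y=0): P(X|Y) = (1/16)/(5/16) = 1/5;  -(1/16)·log₂(1/5) = 0.1451
  (X=2,Y=1): P(X|Y) = (1/8)/(1/2) = 1/4;  -(1/8)·log₂(1/4) = 0.2500
  (X=2,Y=2): P(X|Y) = (1/8)/(3/16) = 2/3;  -(1/8)·log₂(2/3) = 0.0731
H(X|Y) = 0.1451 + 0.2500 + 0.0991 + 0.1382 + 0.2500 + 0.1451 + 0.2500 + 0.0731
  = 1.3506 bits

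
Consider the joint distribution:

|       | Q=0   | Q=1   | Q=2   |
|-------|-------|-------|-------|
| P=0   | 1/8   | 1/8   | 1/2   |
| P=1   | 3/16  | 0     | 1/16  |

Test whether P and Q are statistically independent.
Marginal P(P) (row sums):
  P(P=0) = 1/8 + 1/8 + 1/2 = 3/4
  P(P=1) = 3/16 + 0 + 1/16 = 1/4
Marginal P(Q) (column sums):
  P(Q=0) = 1/8 + 3/16 = 5/16
  P(Q=1) = 1/8 + 0 = 1/8
  P(Q=2) = 1/2 + 1/16 = 9/16

P and Q are independent iff P(P=i,Q=j) = P(P=i)·P(Q=j) for every cell.
  P(P=0)·P(Q=0) = 3/4 × 5/16 = 15/64, but P(P=0,Q=0) = 1/8 ✗

No, P and Q are not independent. Quantitatively, I(P;Q) > 0:

H(P) = -[(3/4)·log₂(3/4) + (1/4)·log₂(1/4)]
  = 0.3113 + 0.5000
  = 0.8113 bits
H(Q) = -[(5/16)·log₂(5/16) + (1/8)·log₂(1/8) + (9/16)·log₂(9/16)]
  = 0.5244 + 0.3750 + 0.4669
  = 1.3663 bits
H(P,Q) = -[(1/8)·log₂(1/8) + (1/8)·log₂(1/8) + (1/2)·log₂(1/2) + (3/16)·log₂(3/16) + (1/16)·log₂(1/16)]
  = 0.3750 + 0.3750 + 0.5000 + 0.4528 + 0.2500
  = 1.9528 bits
I(P;Q) = H(P) + H(Q) - H(P,Q) = 0.8113 + 1.3663 - 1.9528 = 0.2248 bits > 0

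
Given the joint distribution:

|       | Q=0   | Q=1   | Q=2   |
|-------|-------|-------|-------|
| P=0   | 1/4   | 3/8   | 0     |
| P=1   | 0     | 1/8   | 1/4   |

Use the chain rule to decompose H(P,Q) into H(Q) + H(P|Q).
By the chain rule: H(P,Q) = H(Q) + H(P|Q)

Marginal P(Q) (column sums):
  P(Q=0) = 1/4 + 0 = 1/4
  P(Q=1) = 3/8 + 1/8 = 1/2
  P(Q=2) = 0 + 1/4 = 1/4
H(Q) = -[(1/4)·log₂(1/4) + (1/2)·log₂(1/2) + (1/4)·log₂(1/4)]
  = 0.5000 + 0.5000 + 0.5000
  = 1.5000 bits
H(P|Q) = -Σ P(P,Q)·log₂ P(P|Q), where P(P|Q) = P(P,Q) / P(Q)
  (cells with P(P,Q) = 0 contribute 0)
  (P=0,Q=0): P(P|Q) = (1/4)/(1/4) = 1;  -(1/4)·log₂(1) = 0.0000
  (P=0,Q=1): P(P|Q) = (3/8)/(1/2) = 3/4;  -(3/8)·log₂(3/4) = 0.1556
  (P=1,Q=1): P(P|Q) = (1/8)/(1/2) = 1/4;  -(1/8)·log₂(1/4) = 0.2500
  (P=1,Q=2): P(P|Q) = (1/4)/(1/4) = 1;  -(1/4)·log₂(1) = 0.0000
H(P|Q) = 0.0000 + 0.1556 + 0.2500 + 0.0000
  = 0.4056 bits

H(P,Q) = H(Q) + H(P|Q) = 1.5000 + 0.4056 = 1.9056 bits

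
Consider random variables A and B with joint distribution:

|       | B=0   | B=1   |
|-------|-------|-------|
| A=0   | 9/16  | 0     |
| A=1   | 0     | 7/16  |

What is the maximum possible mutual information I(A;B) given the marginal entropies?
The upper bound on mutual information is I(A;B) ≤ min(H(A), H(B)).

Marginal P(A) (row sums):
  P(A=0) = 9/16 + 0 = 9/16
  P(A=1) = 0 + 7/16 = 7/16
Marginal P(B) (column sums):
  P(B=0) = 9/16 + 0 = 9/16
  P(B=1) = 0 + 7/16 = 7/16

H(A) = -[(9/16)·log₂(9/16) + (7/16)·log₂(7/16)]
  = 0.4669 + 0.5218
  = 0.9887 bits
H(B) = -[(9/16)·log₂(9/16) + (7/16)·log₂(7/16)]
  = 0.4669 + 0.5218
  = 0.9887 bits

Maximum possible I(A;B) = min(0.9887, 0.9887) = 0.9887 bits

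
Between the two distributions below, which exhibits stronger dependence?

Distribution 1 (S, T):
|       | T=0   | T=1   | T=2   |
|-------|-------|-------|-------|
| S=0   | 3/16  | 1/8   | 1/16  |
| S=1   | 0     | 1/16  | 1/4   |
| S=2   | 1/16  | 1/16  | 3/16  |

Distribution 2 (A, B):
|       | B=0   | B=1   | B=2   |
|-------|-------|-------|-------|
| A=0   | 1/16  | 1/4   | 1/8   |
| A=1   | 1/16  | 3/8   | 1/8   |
Distribution 1 (S, T):
Marginal P(S) (row sums):
  P(S=0) = 3/16 + 1/8 + 1/16 = 3/8
  P(S=1) = 0 + 1/16 + 1/4 = 5/16
  P(S=2) = 1/16 + 1/16 + 3/16 = 5/16
Marginal P(T) (column sums):
  P(T=0) = 3/16 + 0 + 1/16 = 1/4
  P(T=1) = 1/8 + 1/16 + 1/16 = 1/4
  P(T=2) = 1/16 + 1/4 + 3/16 = 1/2

H(S) = -[(3/8)·log₂(3/8) + (5/16)·log₂(5/16) + (5/16)·log₂(5/16)]
  = 0.5306 + 0.5244 + 0.5244
  = 1.5794 bits
H(T) = -[(1/4)·log₂(1/4) + (1/4)·log₂(1/4) + (1/2)·log₂(1/2)]
  = 0.5000 + 0.5000 + 0.5000
  = 1.5000 bits
H(S,T) = -[(3/16)·log₂(3/16) + (1/8)·log₂(1/8) + (1/16)·log₂(1/16) + (1/16)·log₂(1/16) + (1/4)·log₂(1/4) + (1/16)·log₂(1/16) + (1/16)·log₂(1/16) + (3/16)·log₂(3/16)]
  = 0.4528 + 0.3750 + 0.2500 + 0.2500 + 0.5000 + 0.2500 + 0.2500 + 0.4528
  = 2.7806 bits

I(S;T) = H(S) + H(T) - H(S,T)
  = 1.5794 + 1.5000 - 2.7806
  = 0.2988 bits

Distribution 2 (A, B):
Marginal P(A) (row sums):
  P(A=0) = 1/16 + 1/4 + 1/8 = 7/16
  P(A=1) = 1/16 + 3/8 + 1/8 = 9/16
Marginal P(B) (column sums):
  P(B=0) = 1/16 + 1/16 = 1/8
  P(B=1) = 1/4 + 3/8 = 5/8
  P(B=2) = 1/8 + 1/8 = 1/4

H(A) = -[(7/16)·log₂(7/16) + (9/16)·log₂(9/16)]
  = 0.5218 + 0.4669
  = 0.9887 bits
H(B) = -[(1/8)·log₂(1/8) + (5/8)·log₂(5/8) + (1/4)·log₂(1/4)]
  = 0.3750 + 0.4238 + 0.5000
  = 1.2988 bits
H(A,B) = -[(1/16)·log₂(1/16) + (1/4)·log₂(1/4) + (1/8)·log₂(1/8) + (1/16)·log₂(1/16) + (3/8)·log₂(3/8) + (1/8)·log₂(1/8)]
  = 0.2500 + 0.5000 + 0.3750 + 0.2500 + 0.5306 + 0.3750
  = 2.2806 bits

I(A;B) = H(A) + H(B) - H(A,B)
  = 0.9887 + 1.2988 - 2.2806
  = 0.0069 bits

I(S;T) = 0.2988 bits > I(A;B) = 0.0069 bits, so (S, T) has the higher mutual information (stronger dependence).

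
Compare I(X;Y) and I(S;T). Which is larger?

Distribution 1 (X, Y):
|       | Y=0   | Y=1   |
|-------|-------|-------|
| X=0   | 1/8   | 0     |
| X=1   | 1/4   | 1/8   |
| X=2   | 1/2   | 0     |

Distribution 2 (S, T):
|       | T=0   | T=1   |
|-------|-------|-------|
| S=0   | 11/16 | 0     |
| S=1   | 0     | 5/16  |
Distribution 1 (X, Y):
Marginal P(X) (row sums):
  P(X=0) = 1/8 + 0 = 1/8
  P(X=1) = 1/4 + 1/8 = 3/8
  P(X=2) = 1/2 + 0 = 1/2
Marginal P(Y) (column sums):
  P(Y=0) = 1/8 + 1/4 + 1/2 = 7/8
  P(Y=1) = 0 + 1/8 + 0 = 1/8

H(X) = -[(1/8)·log₂(1/8) + (3/8)·log₂(3/8) + (1/2)·log₂(1/2)]
  = 0.3750 + 0.5306 + 0.5000
  = 1.4056 bits
H(Y) = -[(7/8)·log₂(7/8) + (1/8)·log₂(1/8)]
  = 0.1686 + 0.3750
  = 0.5436 bits
H(X,Y) = -[(1/8)·log₂(1/8) + (1/4)·log₂(1/4) + (1/8)·log₂(1/8) + (1/2)·log₂(1/2)]
  = 0.3750 + 0.5000 + 0.3750 + 0.5000
  = 1.7500 bits

I(X;Y) = H(X) + H(Y) - H(X,Y)
  = 1.4056 + 0.5436 - 1.7500
  = 0.1992 bits

Distribution 2 (S, T):
Marginal P(S) (row sums):
  P(S=0) = 11/16 + 0 = 11/16
  P(S=1) = 0 + 5/16 = 5/16
Marginal P(T) (column sums):
  P(T=0) = 11/16 + 0 = 11/16
  P(T=1) = 0 + 5/16 = 5/16

H(S) = -[(11/16)·log₂(11/16) + (5/16)·log₂(5/16)]
  = 0.3716 + 0.5244
  = 0.8960 bits
H(T) = -[(11/16)·log₂(11/16) + (5/16)·log₂(5/16)]
  = 0.3716 + 0.5244
  = 0.8960 bits
H(S,T) = -[(11/16)·log₂(11/16) + (5/16)·log₂(5/16)]
  = 0.3716 + 0.5244
  = 0.8960 bits

I(S;T) = H(S) + H(T) - H(S,T)
  = 0.8960 + 0.8960 - 0.8960
  = 0.8960 bits

I(S;T) = 0.8960 bits > I(X;Y) = 0.1992 bits, so (S, T) has the higher mutual information (stronger dependence).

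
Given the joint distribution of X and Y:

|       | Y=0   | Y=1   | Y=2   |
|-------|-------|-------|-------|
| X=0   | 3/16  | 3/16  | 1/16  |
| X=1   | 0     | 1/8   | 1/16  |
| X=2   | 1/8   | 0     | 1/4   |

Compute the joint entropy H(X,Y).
H(X,Y) = -Σ P(X,Y) log₂ P(X,Y), summed over the non-zero cells:
H(X,Y) = -[(3/16)·log₂(3/16) + (3/16)·log₂(3/16) + (1/16)·log₂(1/16) + (1/8)·log₂(1/8) + (1/16)·log₂(1/16) + (1/8)·log₂(1/8) + (1/4)·log₂(1/4)]
  = 0.4528 + 0.4528 + 0.2500 + 0.3750 + 0.2500 + 0.3750 + 0.5000
  = 2.6556 bits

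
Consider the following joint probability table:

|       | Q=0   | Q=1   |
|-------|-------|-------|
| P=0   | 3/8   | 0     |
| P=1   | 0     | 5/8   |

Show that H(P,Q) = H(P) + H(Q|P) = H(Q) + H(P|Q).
Marginal P(P) (row sums):
  P(P=0) = 3/8 + 0 = 3/8
  P(P=1) = 0 + 5/8 = 5/8
Marginal P(Q) (column sums):
  P(Q=0) = 3/8 + 0 = 3/8
  P(Q=1) = 0 + 5/8 = 5/8

Decomposition 1: H(P) + H(Q|P)
H(P) = -[(3/8)·log₂(3/8) + (5/8)·log₂(5/8)]
  = 0.5306 + 0.4238
  = 0.9544 bits
H(Q|P) = -Σ P(P,Q)·log₂ P(Q|P), where P(Q|P) = P(P,Q) / P(P)
  (cells with P(P,Q) = 0 contribute 0)
  (P=0,Q=0): P(Q|P) = (3/8)/(3/8) = 1;  -(3/8)·log₂(1) = 0.0000
  (P=1,Q=1): P(Q|P) = (5/8)/(5/8) = 1;  -(5/8)·log₂(1) = 0.0000
H(Q|P) = 0.0000 + 0.0000
  = 0.0000 bits
H(P) + H(Q|P) = 0.9544 + 0.0000 = 0.9544 bits

Decomposition 2: H(Q) + H(P|Q)
H(Q) = -[(3/8)·log₂(3/8) + (5/8)·log₂(5/8)]
  = 0.5306 + 0.4238
  = 0.9544 bits
H(P|Q) = -Σ P(P,Q)·log₂ P(P|Q), where P(P|Q) = P(P,Q) / P(Q)
  (cells with P(P,Q) = 0 contribute 0)
  (P=0,Q=0): P(P|Q) = (3/8)/(3/8) = 1;  -(3/8)·log₂(1) = 0.0000
  (P=1,Q=1): P(P|Q) = (5/8)/(5/8) = 1;  -(5/8)·log₂(1) = 0.0000
H(P|Q) = 0.0000 + 0.0000
  = 0.0000 bits
H(Q) + H(P|Q) = 0.9544 + 0.0000 = 0.9544 bits

Direct computation of the joint entropy:
H(P,Q) = -[(3/8)·log₂(3/8) + (5/8)·log₂(5/8)]
  = 0.5306 + 0.4238
  = 0.9544 bits

All three agree: H(P,Q) = 0.9544 bits ✓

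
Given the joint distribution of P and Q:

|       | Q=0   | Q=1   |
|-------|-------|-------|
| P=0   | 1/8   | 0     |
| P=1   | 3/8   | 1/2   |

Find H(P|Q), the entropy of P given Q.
Marginal P(Q) (column sums):
  P(Q=0) = 1/8 + 3/8 = 1/2
  P(Q=1) = 0 + 1/2 = 1/2

H(P|Q) = -Σ P(P,Q)·log₂ P(P|Q), where P(P|Q) = P(P,Q) / P(Q)
  (cells with P(P,Q) = 0 contribute 0)
  (P=0,Q=0): P(P|Q) = (1/8)/(1/2) = 1/4;  -(1/8)·log₂(1/4) = 0.2500
  (P=1,Q=0): P(P|Q) = (3/8)/(1/2) = 3/4;  -(3/8)·log₂(3/4) = 0.1556
  (P=1,Q=1): P(P|Q) = (1/2)/(1/2) = 1;  -(1/2)·log₂(1) = 0.0000
H(P|Q) = 0.2500 + 0.1556 + 0.0000
  = 0.4056 bits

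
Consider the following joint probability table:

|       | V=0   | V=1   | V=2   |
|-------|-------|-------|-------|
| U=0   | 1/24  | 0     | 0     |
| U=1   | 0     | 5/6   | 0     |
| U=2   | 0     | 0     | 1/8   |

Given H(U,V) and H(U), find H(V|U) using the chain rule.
From the chain rule: H(U,V) = H(U) + H(V|U)
Therefore: H(V|U) = H(U,V) - H(U)

H(U,V) = -[(1/24)·log₂(1/24) + (5/6)·log₂(5/6) + (1/8)·log₂(1/8)]
  = 0.1910 + 0.2192 + 0.3750
  = 0.7852 bits
Marginal P(U) (row sums):
  P(U=0) = 1/24 + 0 + 0 = 1/24
  P(U=1) = 0 + 5/6 + 0 = 5/6
  P(U=2) = 0 + 0 + 1/8 = 1/8
H(U) = -[(1/24)·log₂(1/24) + (5/6)·log₂(5/6) + (1/8)·log₂(1/8)]
  = 0.1910 + 0.2192 + 0.3750
  = 0.7852 bits

H(V|U) = 0.7852 - 0.7852 = 0.0000 bits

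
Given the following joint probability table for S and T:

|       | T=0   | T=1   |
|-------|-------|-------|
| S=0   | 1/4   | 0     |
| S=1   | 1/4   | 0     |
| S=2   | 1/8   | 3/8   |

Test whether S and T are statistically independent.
Marginal P(S) (row sums):
  P(S=0) = 1/4 + 0 = 1/4
  P(S=1) = 1/4 + 0 = 1/4
  P(S=2) = 1/8 + 3/8 = 1/2
Marginal P(T) (column sums):
  P(T=0) = 1/4 + 1/4 + 1/8 = 5/8
  P(T=1) = 0 + 0 + 3/8 = 3/8

S and T are independent iff P(S=i,T=j) = P(S=i)·P(T=j) for every cell.
  P(S=0)·P(T=0) = 1/4 × 5/8 = 5/32, but P(S=0,T=0) = 1/4 ✗

No, S and T are not independent. Quantitatively, I(S;T) > 0:

H(S) = -[(1/4)·log₂(1/4) + (1/4)·log₂(1/4) + (1/2)·log₂(1/2)]
  = 0.5000 + 0.5000 + 0.5000
  = 1.5000 bits
H(T) = -[(5/8)·log₂(5/8) + (3/8)·log₂(3/8)]
  = 0.4238 + 0.5306
  = 0.9544 bits
H(S,T) = -[(1/4)·log₂(1/4) + (1/4)·log₂(1/4) + (1/8)·log₂(1/8) + (3/8)·log₂(3/8)]
  = 0.5000 + 0.5000 + 0.3750 + 0.5306
  = 1.9056 bits
I(S;T) = H(S) + H(T) - H(S,T) = 1.5000 + 0.9544 - 1.9056 = 0.5488 bits > 0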